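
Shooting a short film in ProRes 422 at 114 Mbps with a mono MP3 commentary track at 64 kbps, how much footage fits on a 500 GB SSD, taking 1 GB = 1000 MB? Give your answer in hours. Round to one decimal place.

9.7 hours

Audio: 64 kbps = 0.064 Mbps.
Total bitrate: 114 + 0.064 = 114.064 Mbps.
Capacity: 500 GB = 4,000,000 Mb.
Recording time: 4,000,000 / 114.064 = 35,068 s ≈ 9.74 hours.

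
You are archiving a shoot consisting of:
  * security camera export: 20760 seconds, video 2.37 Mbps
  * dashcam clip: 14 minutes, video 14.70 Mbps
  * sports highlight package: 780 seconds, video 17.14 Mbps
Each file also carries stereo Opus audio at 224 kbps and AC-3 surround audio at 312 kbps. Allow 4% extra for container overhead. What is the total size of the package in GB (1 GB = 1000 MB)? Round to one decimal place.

11.3 GB

Audio total: 224 + 312 = 536 kbps = 0.536 Mbps.
security camera export: 2.906 Mbps × 20760 s × 1.04 = 62741.7 Mb
dashcam clip: 15.236 Mbps × 840 s × 1.04 = 13310.2 Mb
sports highlight package: 17.676 Mbps × 780 s × 1.04 = 14338.8 Mb
Total: 90390.6 Mb = 11298.8 MB.
= 11.30 GB.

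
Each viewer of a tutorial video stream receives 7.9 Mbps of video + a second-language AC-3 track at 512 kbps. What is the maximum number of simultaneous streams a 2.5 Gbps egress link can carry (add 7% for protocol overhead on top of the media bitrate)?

277

Audio: 512 kbps = 0.512 Mbps.
Per-viewer media rate: 8.412 Mbps.
On the wire with 7% overhead: 9.001 Mbps.
2.5 Gbps = 2,500 Mbps; 2,500 / 9.001 = 277.75 → 277 viewers.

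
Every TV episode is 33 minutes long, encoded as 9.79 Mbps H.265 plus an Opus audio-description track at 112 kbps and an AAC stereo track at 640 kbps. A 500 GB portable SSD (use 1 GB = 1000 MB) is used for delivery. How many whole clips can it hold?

33 min = 1980 s
Audio total: 112 + 640 = 752 kbps = 0.752 Mbps.
Total bitrate: 10.542 Mbps.
Per item: 10.542 Mbps × 1980 s = 20,873 Mb = 2,609 MB.
Capacity: 500 GB = 4,000,000 Mb; 191.63 items → 191 complete.

191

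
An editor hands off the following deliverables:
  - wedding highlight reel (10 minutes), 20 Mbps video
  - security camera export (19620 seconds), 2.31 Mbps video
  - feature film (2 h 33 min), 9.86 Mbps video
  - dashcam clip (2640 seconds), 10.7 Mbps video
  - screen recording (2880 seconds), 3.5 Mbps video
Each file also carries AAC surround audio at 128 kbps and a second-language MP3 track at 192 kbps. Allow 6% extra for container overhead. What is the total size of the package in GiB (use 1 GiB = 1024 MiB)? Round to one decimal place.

24.4 GiB

Audio total: 128 + 192 = 320 kbps = 0.320 Mbps.
wedding highlight reel: 20.320 Mbps × 600 s × 1.06 = 12923.5 Mb
security camera export: 2.630 Mbps × 19620 s × 1.06 = 54696.6 Mb
feature film: 10.180 Mbps × 9180 s × 1.06 = 99059.5 Mb
dashcam clip: 11.020 Mbps × 2640 s × 1.06 = 30838.4 Mb
screen recording: 3.820 Mbps × 2880 s × 1.06 = 11661.7 Mb
Total: 209179.8 Mb = 26147.5 MB.
= 24.35 GiB.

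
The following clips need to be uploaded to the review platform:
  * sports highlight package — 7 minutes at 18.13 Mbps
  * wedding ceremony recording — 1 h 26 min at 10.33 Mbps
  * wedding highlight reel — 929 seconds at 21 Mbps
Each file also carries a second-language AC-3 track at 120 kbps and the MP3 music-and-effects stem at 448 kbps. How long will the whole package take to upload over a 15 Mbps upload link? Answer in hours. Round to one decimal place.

Audio total: 120 + 448 = 568 kbps = 0.568 Mbps.
sports highlight package: 18.698 Mbps × 420 s = 7853.2 Mb
wedding ceremony recording: 10.898 Mbps × 5160 s = 56233.7 Mb
wedding highlight reel: 21.568 Mbps × 929 s = 20036.7 Mb
Total: 84123.5 Mb = 10515.4 MB.
At 15 Mbps: 84123.5 / 15 = 5608 s ≈ 1.56 hours.

1.6 hours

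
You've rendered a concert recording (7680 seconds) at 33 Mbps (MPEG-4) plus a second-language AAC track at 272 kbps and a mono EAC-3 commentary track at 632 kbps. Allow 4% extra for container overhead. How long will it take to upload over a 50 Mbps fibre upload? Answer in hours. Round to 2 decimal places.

1.50 hours

Audio total: 272 + 632 = 904 kbps = 0.904 Mbps.
Total bitrate: 33.904 Mbps.
File: 33.904 Mbps × 7680 s = 260382.7 Mb.
With 4% container overhead: ×1.04. → 270798.0 Mb.
At 50 Mbps: 270798.0 / 50 = 5416.0 s ≈ 1.5 hours.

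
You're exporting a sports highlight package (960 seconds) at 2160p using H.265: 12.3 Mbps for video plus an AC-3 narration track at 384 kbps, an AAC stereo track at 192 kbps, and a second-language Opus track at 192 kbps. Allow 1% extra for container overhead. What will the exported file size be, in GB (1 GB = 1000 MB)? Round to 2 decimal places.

Audio total: 384 + 192 + 192 = 768 kbps = 0.768 Mbps.
Total bitrate: 12.3 + 0.768 = 13.068 Mbps.
Stream data: 13.068 Mbps × 960 s = 12545.3 Mb.
With 1% container overhead: ×1.01.
12,671 Mb ÷ 8 = 1,584 MB → 1.584 GB.

1.58 GB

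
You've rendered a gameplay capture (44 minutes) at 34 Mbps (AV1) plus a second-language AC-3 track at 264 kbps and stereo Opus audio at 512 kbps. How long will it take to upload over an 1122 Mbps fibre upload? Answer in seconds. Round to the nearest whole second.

82 seconds

44 min = 2640 s
Audio total: 264 + 512 = 776 kbps = 0.776 Mbps.
Total bitrate: 34.776 Mbps.
File: 34.776 Mbps × 2640 s = 91808.6 Mb.
At 1122 Mbps: 91808.6 / 1122 = 81.8 s ≈ 81.8 seconds.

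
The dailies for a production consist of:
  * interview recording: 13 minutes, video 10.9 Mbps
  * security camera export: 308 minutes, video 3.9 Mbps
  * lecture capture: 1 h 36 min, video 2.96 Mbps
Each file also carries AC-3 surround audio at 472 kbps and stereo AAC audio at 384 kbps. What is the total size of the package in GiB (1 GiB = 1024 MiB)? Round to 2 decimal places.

Audio total: 472 + 384 = 856 kbps = 0.856 Mbps.
interview recording: 11.756 Mbps × 780 s = 9169.7 Mb
security camera export: 4.756 Mbps × 18480 s = 87890.9 Mb
lecture capture: 3.816 Mbps × 5760 s = 21980.2 Mb
Total: 119040.7 Mb = 14880.1 MB.
= 13.86 GiB.

13.86 GiB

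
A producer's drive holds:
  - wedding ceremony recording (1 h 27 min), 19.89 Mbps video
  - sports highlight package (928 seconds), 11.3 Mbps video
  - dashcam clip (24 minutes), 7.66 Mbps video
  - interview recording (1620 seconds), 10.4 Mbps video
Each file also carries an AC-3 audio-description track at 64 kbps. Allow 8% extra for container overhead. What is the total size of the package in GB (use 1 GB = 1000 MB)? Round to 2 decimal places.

19.28 GB

Audio: 64 kbps = 0.064 Mbps.
wedding ceremony recording: 19.954 Mbps × 5220 s × 1.08 = 112492.7 Mb
sports highlight package: 11.364 Mbps × 928 s × 1.08 = 11389.5 Mb
dashcam clip: 7.724 Mbps × 1440 s × 1.08 = 12012.4 Mb
interview recording: 10.464 Mbps × 1620 s × 1.08 = 18307.8 Mb
Total: 154202.3 Mb = 19275.3 MB.
= 19.28 GB.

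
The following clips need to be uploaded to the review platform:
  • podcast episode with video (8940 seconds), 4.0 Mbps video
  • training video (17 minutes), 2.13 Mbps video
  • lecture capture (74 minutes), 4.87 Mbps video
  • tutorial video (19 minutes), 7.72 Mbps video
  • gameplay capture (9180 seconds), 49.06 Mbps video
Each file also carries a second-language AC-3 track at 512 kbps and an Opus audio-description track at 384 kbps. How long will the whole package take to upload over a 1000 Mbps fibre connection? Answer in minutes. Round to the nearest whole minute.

9 minutes

Audio total: 512 + 384 = 896 kbps = 0.896 Mbps.
podcast episode with video: 4.896 Mbps × 8940 s = 43770.2 Mb
training video: 3.026 Mbps × 1020 s = 3086.5 Mb
lecture capture: 5.766 Mbps × 4440 s = 25601.0 Mb
tutorial video: 8.616 Mbps × 1140 s = 9822.2 Mb
gameplay capture: 49.956 Mbps × 9180 s = 458596.1 Mb
Total: 540876.1 Mb = 67609.5 MB.
At 1000 Mbps: 540876.1 / 1000 = 541 s ≈ 9.01 minutes.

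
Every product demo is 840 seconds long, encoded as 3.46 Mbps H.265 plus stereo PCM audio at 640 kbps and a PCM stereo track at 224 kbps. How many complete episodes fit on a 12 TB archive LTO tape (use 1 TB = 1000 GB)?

26430

Audio total: 640 + 224 = 864 kbps = 0.864 Mbps.
Total bitrate: 4.324 Mbps.
Per item: 4.324 Mbps × 840 s = 3,632 Mb = 454.0 MB.
Capacity: 12 TB = 96,000,000 Mb; 26430.55 items → 26430 complete.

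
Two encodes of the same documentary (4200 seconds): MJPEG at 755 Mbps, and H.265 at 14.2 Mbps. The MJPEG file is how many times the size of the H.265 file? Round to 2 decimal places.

53.17

MJPEG: 755.000 Mbps × 4200 s = 3171000.0 Mb = 369.153 GiB.
H.265: 14.200 Mbps × 4200 s = 59640.0 Mb = 6.943 GiB.
Ratio: 369.153 / 6.943 = 53.169.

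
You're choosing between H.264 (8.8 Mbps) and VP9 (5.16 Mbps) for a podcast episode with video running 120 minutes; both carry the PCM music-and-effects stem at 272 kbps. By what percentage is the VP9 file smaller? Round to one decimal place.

120 min = 7200 s
Audio: 272 kbps = 0.272 Mbps.
H.264: 9.072 Mbps × 7200 s = 65318.4 Mb = 7.604 GiB.
VP9: 5.432 Mbps × 7200 s = 39110.4 Mb = 4.553 GiB.
Reduction: (1 − 4.553/7.604) × 100 = 40.12%.

40.1%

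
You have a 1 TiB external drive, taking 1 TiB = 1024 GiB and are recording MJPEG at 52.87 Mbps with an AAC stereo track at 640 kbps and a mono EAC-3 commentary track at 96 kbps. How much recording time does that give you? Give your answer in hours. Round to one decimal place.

Audio total: 640 + 96 = 736 kbps = 0.736 Mbps.
Total bitrate: 52.87 + 0.736 = 53.606 Mbps.
Capacity: 1 TiB = 8,796,093 Mb.
Recording time: 8,796,093 / 53.606 = 164,088 s ≈ 45.6 hours.

45.6 hours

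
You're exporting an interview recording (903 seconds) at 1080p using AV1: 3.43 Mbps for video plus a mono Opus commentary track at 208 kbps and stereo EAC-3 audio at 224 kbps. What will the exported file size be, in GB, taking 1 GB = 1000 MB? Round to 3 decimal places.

Audio total: 208 + 224 = 432 kbps = 0.432 Mbps.
Total bitrate: 3.43 + 0.432 = 3.862 Mbps.
Stream data: 3.862 Mbps × 903 s = 3487.4 Mb.
3,487 Mb ÷ 8 = 435.9 MB → 0.4359 GB.

0.436 GB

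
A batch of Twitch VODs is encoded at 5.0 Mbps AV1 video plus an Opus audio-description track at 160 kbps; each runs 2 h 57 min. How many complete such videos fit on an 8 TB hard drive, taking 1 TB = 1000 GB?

2 h 57 min = 177 min = 10620 s
Audio: 160 kbps = 0.160 Mbps.
Total bitrate: 5.160 Mbps.
Per item: 5.160 Mbps × 10620 s = 54,799 Mb = 6,850 MB.
Capacity: 8 TB = 64,000,000 Mb; 1167.90 items → 1167 complete.

1167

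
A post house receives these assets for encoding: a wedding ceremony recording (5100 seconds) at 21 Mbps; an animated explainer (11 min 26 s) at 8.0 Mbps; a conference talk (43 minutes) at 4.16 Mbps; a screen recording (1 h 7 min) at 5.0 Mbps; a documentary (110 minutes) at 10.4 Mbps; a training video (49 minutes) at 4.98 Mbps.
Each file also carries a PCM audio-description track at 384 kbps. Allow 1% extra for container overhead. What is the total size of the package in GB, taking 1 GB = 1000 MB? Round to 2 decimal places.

29.68 GB

Audio: 384 kbps = 0.384 Mbps.
wedding ceremony recording: 21.384 Mbps × 5100 s × 1.01 = 110149.0 Mb
animated explainer: 8.384 Mbps × 686 s × 1.01 = 5808.9 Mb
conference talk: 4.544 Mbps × 2580 s × 1.01 = 11840.8 Mb
screen recording: 5.384 Mbps × 4020 s × 1.01 = 21860.1 Mb
documentary: 10.784 Mbps × 6600 s × 1.01 = 71886.1 Mb
training video: 5.364 Mbps × 2940 s × 1.01 = 15927.9 Mb
Total: 237472.8 Mb = 29684.1 MB.
= 29.68 GB.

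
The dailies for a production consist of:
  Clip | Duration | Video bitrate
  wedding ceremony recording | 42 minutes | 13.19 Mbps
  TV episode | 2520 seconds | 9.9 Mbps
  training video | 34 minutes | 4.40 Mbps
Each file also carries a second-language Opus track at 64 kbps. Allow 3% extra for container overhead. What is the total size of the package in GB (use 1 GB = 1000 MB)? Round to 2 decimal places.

Audio: 64 kbps = 0.064 Mbps.
wedding ceremony recording: 13.254 Mbps × 2520 s × 1.03 = 34402.1 Mb
TV episode: 9.964 Mbps × 2520 s × 1.03 = 25862.6 Mb
training video: 4.464 Mbps × 2040 s × 1.03 = 9379.8 Mb
Total: 69644.4 Mb = 8705.5 MB.
= 8.706 GB.

8.71 GB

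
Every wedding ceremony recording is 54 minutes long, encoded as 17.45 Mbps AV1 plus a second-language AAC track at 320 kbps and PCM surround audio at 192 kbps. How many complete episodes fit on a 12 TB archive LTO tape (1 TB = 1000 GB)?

54 min = 3240 s
Audio total: 320 + 192 = 512 kbps = 0.512 Mbps.
Total bitrate: 17.962 Mbps.
Per item: 17.962 Mbps × 3240 s = 58,197 Mb = 7,275 MB.
Capacity: 12 TB = 96,000,000 Mb; 1649.57 items → 1649 complete.

1649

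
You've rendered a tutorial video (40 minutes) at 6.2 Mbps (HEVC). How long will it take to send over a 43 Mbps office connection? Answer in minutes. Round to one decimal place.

5.8 minutes

40 min = 2400 s
File: 6.200 Mbps × 2400 s = 14880.0 Mb.
At 43 Mbps: 14880.0 / 43 = 346.0 s ≈ 5.77 minutes.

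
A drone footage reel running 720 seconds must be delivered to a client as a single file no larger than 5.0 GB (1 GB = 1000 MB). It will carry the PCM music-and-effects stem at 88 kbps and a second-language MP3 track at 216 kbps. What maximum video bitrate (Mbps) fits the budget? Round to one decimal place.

Budget: 5.0 GB = 40000.0 Mb.
Total bitrate budget: 40000.0 Mb / 720 s = 55.556 Mbps.
Audio total: 88 + 216 = 304 kbps = 0.304 Mbps.
Video: 55.556 − 0.304 = 55.252 Mbps.

55.3 Mbps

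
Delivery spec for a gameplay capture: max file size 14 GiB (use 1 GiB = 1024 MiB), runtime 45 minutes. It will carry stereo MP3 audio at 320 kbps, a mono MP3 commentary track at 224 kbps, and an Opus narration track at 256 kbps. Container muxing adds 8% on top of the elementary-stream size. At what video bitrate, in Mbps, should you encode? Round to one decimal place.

Budget: 14 GiB = 120259.1 Mb.
Stream payload after overhead: 120259.1 / 1.08 = 111351.0 Mb.
45 min = 2700 s
Total bitrate budget: 111351.0 Mb / 2700 s = 41.241 Mbps.
Audio total: 320 + 224 + 256 = 800 kbps = 0.800 Mbps.
Video: 41.241 − 0.800 = 40.441 Mbps.

40.4 Mbps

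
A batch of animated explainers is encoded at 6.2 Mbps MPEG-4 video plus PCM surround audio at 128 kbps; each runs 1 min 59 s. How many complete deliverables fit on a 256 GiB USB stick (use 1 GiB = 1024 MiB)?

1 min 59 s = 119 s
Audio: 128 kbps = 0.128 Mbps.
Total bitrate: 6.328 Mbps.
Per item: 6.328 Mbps × 119 s = 753.0 Mb = 94.13 MB.
Capacity: 256 GiB = 2,199,023 Mb; 2920.23 items → 2920 complete.

2920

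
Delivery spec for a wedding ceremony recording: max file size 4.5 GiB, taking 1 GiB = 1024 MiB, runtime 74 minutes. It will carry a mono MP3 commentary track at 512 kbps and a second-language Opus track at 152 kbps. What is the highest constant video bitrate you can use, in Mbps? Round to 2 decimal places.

Budget: 4.5 GiB = 38654.7 Mb.
74 min = 4440 s
Total bitrate budget: 38654.7 Mb / 4440 s = 8.706 Mbps.
Audio total: 512 + 152 = 664 kbps = 0.664 Mbps.
Video: 8.706 − 0.664 = 8.042 Mbps.

8.04 Mbps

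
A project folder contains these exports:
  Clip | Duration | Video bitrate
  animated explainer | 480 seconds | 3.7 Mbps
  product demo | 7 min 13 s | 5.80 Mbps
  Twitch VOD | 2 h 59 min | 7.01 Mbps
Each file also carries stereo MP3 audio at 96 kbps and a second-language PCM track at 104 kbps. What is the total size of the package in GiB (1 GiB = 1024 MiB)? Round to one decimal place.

Audio total: 96 + 104 = 200 kbps = 0.200 Mbps.
animated explainer: 3.900 Mbps × 480 s = 1872.0 Mb
product demo: 6.000 Mbps × 433 s = 2598.0 Mb
Twitch VOD: 7.210 Mbps × 10740 s = 77435.4 Mb
Total: 81905.4 Mb = 10238.2 MB.
= 9.535 GiB.

9.5 GiB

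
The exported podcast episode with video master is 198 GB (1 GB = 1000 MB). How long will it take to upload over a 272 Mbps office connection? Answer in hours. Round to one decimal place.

File: 198 GB = 1584000.0 Mb.
At 272 Mbps: 1584000.0 / 272 = 5823.5 s ≈ 1.62 hours.

1.6 hours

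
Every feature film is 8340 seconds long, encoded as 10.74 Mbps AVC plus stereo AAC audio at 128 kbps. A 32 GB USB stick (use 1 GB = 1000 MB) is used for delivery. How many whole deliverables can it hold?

Audio: 128 kbps = 0.128 Mbps.
Total bitrate: 10.868 Mbps.
Per item: 10.868 Mbps × 8340 s = 90,639 Mb = 11,330 MB.
Capacity: 32 GB = 256,000 Mb; 2.82 items → 2 complete.

2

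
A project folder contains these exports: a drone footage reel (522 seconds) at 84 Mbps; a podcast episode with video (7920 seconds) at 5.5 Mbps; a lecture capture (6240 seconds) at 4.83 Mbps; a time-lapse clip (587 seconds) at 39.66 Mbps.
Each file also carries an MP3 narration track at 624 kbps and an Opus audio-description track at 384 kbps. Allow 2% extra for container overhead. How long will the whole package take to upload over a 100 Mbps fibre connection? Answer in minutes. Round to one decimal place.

Audio total: 624 + 384 = 1008 kbps = 1.008 Mbps.
drone footage reel: 85.008 Mbps × 522 s × 1.02 = 45261.7 Mb
podcast episode with video: 6.508 Mbps × 7920 s × 1.02 = 52574.2 Mb
lecture capture: 5.838 Mbps × 6240 s × 1.02 = 37157.7 Mb
time-lapse clip: 40.668 Mbps × 587 s × 1.02 = 24349.6 Mb
Total: 159343.1 Mb = 19917.9 MB.
At 100 Mbps: 159343.1 / 100 = 1593 s ≈ 26.6 minutes.

26.6 minutes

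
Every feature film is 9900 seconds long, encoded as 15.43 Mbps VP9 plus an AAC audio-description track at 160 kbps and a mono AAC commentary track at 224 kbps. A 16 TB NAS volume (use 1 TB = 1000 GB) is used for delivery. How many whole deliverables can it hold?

Audio total: 160 + 224 = 384 kbps = 0.384 Mbps.
Total bitrate: 15.814 Mbps.
Per item: 15.814 Mbps × 9900 s = 156,559 Mb = 19,570 MB.
Capacity: 16 TB = 128,000,000 Mb; 817.59 items → 817 complete.

817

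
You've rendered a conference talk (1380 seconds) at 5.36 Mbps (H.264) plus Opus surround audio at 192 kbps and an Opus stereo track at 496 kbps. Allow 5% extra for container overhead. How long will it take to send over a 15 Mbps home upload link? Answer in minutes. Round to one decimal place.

Audio total: 192 + 496 = 688 kbps = 0.688 Mbps.
Total bitrate: 6.048 Mbps.
File: 6.048 Mbps × 1380 s = 8346.2 Mb.
With 5% container overhead: ×1.05. → 8763.6 Mb.
At 15 Mbps: 8763.6 / 15 = 584.2 s ≈ 9.74 minutes.

9.7 minutes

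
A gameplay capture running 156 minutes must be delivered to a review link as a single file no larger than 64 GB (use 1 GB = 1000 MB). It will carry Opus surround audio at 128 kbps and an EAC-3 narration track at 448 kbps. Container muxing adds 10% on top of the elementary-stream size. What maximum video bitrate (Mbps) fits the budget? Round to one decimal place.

Budget: 64 GB = 512000.0 Mb.
Stream payload after overhead: 512000.0 / 1.10 = 465454.5 Mb.
156 min = 9360 s
Total bitrate budget: 465454.5 Mb / 9360 s = 49.728 Mbps.
Audio total: 128 + 448 = 576 kbps = 0.576 Mbps.
Video: 49.728 − 0.576 = 49.152 Mbps.

49.2 Mbps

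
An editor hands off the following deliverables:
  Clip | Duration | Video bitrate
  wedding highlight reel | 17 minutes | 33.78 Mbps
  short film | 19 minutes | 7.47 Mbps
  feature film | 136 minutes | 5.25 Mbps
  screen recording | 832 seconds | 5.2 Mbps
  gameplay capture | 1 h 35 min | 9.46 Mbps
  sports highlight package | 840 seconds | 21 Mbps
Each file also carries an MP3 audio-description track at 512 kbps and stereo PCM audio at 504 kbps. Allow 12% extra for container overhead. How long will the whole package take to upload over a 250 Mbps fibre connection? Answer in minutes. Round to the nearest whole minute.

13 minutes

Audio total: 512 + 504 = 1016 kbps = 1.016 Mbps.
wedding highlight reel: 34.796 Mbps × 1020 s × 1.12 = 39751.0 Mb
short film: 8.486 Mbps × 1140 s × 1.12 = 10834.9 Mb
feature film: 6.266 Mbps × 8160 s × 1.12 = 57266.2 Mb
screen recording: 6.216 Mbps × 832 s × 1.12 = 5792.3 Mb
gameplay capture: 10.476 Mbps × 5700 s × 1.12 = 66878.8 Mb
sports highlight package: 22.016 Mbps × 840 s × 1.12 = 20712.7 Mb
Total: 201235.9 Mb = 25154.5 MB.
At 250 Mbps: 201235.9 / 250 = 805 s ≈ 13.4 minutes.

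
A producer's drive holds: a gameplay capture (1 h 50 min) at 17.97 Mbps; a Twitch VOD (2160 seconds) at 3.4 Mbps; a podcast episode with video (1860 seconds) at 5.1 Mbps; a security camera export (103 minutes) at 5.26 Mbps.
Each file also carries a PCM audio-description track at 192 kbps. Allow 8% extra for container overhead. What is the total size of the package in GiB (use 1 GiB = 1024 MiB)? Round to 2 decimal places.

Audio: 192 kbps = 0.192 Mbps.
gameplay capture: 18.162 Mbps × 6600 s × 1.08 = 129458.7 Mb
Twitch VOD: 3.592 Mbps × 2160 s × 1.08 = 8379.4 Mb
podcast episode with video: 5.292 Mbps × 1860 s × 1.08 = 10630.6 Mb
security camera export: 5.452 Mbps × 6180 s × 1.08 = 36388.8 Mb
Total: 184857.6 Mb = 23107.2 MB.
= 21.52 GiB.

21.52 GiB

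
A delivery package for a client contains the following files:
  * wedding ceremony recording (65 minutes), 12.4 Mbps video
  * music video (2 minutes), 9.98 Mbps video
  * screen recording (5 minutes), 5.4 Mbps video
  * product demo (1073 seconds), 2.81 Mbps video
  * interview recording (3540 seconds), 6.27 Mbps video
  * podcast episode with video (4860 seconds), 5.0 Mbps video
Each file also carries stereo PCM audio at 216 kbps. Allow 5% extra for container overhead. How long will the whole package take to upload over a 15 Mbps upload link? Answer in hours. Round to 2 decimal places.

Audio: 216 kbps = 0.216 Mbps.
wedding ceremony recording: 12.616 Mbps × 3900 s × 1.05 = 51662.5 Mb
music video: 10.196 Mbps × 120 s × 1.05 = 1284.7 Mb
screen recording: 5.616 Mbps × 300 s × 1.05 = 1769.0 Mb
product demo: 3.026 Mbps × 1073 s × 1.05 = 3409.2 Mb
interview recording: 6.486 Mbps × 3540 s × 1.05 = 24108.5 Mb
podcast episode with video: 5.216 Mbps × 4860 s × 1.05 = 26617.2 Mb
Total: 108851.2 Mb = 13606.4 MB.
At 15 Mbps: 108851.2 / 15 = 7257 s ≈ 2.02 hours.

2.02 hours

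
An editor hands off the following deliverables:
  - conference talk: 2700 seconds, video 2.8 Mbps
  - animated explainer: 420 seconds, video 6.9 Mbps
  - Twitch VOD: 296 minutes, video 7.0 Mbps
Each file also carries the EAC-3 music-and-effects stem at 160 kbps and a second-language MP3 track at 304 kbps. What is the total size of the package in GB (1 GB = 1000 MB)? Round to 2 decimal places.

Audio total: 160 + 304 = 464 kbps = 0.464 Mbps.
conference talk: 3.264 Mbps × 2700 s = 8812.8 Mb
animated explainer: 7.364 Mbps × 420 s = 3092.9 Mb
Twitch VOD: 7.464 Mbps × 17760 s = 132560.6 Mb
Total: 144466.3 Mb = 18058.3 MB.
= 18.06 GB.

18.06 GB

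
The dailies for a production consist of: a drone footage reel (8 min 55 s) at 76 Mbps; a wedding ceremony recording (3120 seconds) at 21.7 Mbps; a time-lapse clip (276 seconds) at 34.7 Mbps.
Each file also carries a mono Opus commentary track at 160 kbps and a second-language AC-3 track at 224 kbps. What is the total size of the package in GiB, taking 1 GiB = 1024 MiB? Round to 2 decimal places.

13.91 GiB

Audio total: 160 + 224 = 384 kbps = 0.384 Mbps.
drone footage reel: 76.384 Mbps × 535 s = 40865.4 Mb
wedding ceremony recording: 22.084 Mbps × 3120 s = 68902.1 Mb
time-lapse clip: 35.084 Mbps × 276 s = 9683.2 Mb
Total: 119450.7 Mb = 14931.3 MB.
= 13.91 GiB.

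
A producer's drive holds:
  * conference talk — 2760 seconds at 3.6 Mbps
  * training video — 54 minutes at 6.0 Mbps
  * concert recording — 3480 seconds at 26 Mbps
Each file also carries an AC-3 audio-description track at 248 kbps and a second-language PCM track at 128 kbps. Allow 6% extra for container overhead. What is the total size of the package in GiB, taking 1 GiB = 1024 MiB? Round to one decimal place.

Audio total: 248 + 128 = 376 kbps = 0.376 Mbps.
conference talk: 3.976 Mbps × 2760 s × 1.06 = 11632.2 Mb
training video: 6.376 Mbps × 3240 s × 1.06 = 21897.7 Mb
concert recording: 26.376 Mbps × 3480 s × 1.06 = 97295.8 Mb
Total: 130825.7 Mb = 16353.2 MB.
= 15.23 GiB.

15.2 GiB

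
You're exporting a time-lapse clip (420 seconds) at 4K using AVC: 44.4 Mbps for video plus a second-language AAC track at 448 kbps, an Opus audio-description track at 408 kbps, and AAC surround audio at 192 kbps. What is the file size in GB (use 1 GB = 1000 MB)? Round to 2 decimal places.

2.39 GB

Audio total: 448 + 408 + 192 = 1048 kbps = 1.048 Mbps.
Total bitrate: 44.4 + 1.048 = 45.448 Mbps.
Stream data: 45.448 Mbps × 420 s = 19088.2 Mb.
19,088 Mb ÷ 8 = 2,386 MB → 2.386 GB.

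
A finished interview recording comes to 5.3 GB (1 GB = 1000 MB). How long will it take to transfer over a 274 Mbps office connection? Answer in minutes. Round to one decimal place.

2.6 minutes

File: 5.3 GB = 42400.0 Mb.
At 274 Mbps: 42400.0 / 274 = 154.7 s ≈ 2.58 minutes.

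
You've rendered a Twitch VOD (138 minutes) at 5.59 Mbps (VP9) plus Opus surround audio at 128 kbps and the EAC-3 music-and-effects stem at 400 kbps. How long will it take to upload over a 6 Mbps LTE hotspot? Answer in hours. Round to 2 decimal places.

138 min = 8280 s
Audio total: 128 + 400 = 528 kbps = 0.528 Mbps.
Total bitrate: 6.118 Mbps.
File: 6.118 Mbps × 8280 s = 50657.0 Mb.
At 6 Mbps: 50657.0 / 6 = 8442.8 s ≈ 2.35 hours.

2.35 hours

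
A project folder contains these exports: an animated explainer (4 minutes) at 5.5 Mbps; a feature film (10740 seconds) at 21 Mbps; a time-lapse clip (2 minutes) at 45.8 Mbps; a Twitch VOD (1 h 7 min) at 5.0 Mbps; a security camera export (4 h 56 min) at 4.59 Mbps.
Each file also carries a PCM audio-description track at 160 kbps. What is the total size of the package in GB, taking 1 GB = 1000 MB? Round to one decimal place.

42.4 GB

Audio: 160 kbps = 0.160 Mbps.
animated explainer: 5.660 Mbps × 240 s = 1358.4 Mb
feature film: 21.160 Mbps × 10740 s = 227258.4 Mb
time-lapse clip: 45.960 Mbps × 120 s = 5515.2 Mb
Twitch VOD: 5.160 Mbps × 4020 s = 20743.2 Mb
security camera export: 4.750 Mbps × 17760 s = 84360.0 Mb
Total: 339235.2 Mb = 42404.4 MB.
= 42.40 GB.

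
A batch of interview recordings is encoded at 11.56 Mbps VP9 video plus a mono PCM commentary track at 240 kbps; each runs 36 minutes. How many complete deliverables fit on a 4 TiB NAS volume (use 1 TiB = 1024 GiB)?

36 min = 2160 s
Audio: 240 kbps = 0.240 Mbps.
Total bitrate: 11.800 Mbps.
Per item: 11.800 Mbps × 2160 s = 25,488 Mb = 3,186 MB.
Capacity: 4 TiB = 35,184,372 Mb; 1380.43 items → 1380 complete.

1380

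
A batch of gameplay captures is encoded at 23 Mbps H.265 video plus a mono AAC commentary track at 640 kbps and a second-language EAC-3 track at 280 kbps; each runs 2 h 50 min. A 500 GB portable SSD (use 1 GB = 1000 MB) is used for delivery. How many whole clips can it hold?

2 h 50 min = 170 min = 10200 s
Audio total: 640 + 280 = 920 kbps = 0.920 Mbps.
Total bitrate: 23.920 Mbps.
Per item: 23.920 Mbps × 10200 s = 243,984 Mb = 30,498 MB.
Capacity: 500 GB = 4,000,000 Mb; 16.39 items → 16 complete.

16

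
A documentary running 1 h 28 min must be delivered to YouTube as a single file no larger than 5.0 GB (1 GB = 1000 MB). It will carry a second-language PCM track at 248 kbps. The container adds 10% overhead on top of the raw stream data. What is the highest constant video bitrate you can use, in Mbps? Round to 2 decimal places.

Budget: 5.0 GB = 40000.0 Mb.
Stream payload after overhead: 40000.0 / 1.10 = 36363.6 Mb.
1 h 28 min = 88 min = 5280 s
Total bitrate budget: 36363.6 Mb / 5280 s = 6.887 Mbps.
Audio: 248 kbps = 0.248 Mbps.
Video: 6.887 − 0.248 = 6.639 Mbps.

6.64 Mbps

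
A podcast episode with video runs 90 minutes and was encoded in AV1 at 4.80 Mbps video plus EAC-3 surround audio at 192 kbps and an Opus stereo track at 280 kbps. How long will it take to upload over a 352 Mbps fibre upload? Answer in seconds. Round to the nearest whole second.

81 seconds

90 min = 5400 s
Audio total: 192 + 280 = 472 kbps = 0.472 Mbps.
Total bitrate: 5.272 Mbps.
File: 5.272 Mbps × 5400 s = 28468.8 Mb.
At 352 Mbps: 28468.8 / 352 = 80.9 s ≈ 80.9 seconds.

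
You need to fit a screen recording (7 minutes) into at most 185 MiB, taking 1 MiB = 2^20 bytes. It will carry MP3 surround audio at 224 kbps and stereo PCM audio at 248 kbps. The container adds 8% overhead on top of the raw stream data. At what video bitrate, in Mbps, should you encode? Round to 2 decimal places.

Budget: 185 MiB = 1551.9 Mb.
Stream payload after overhead: 1551.9 / 1.08 = 1436.9 Mb.
7 min = 420 s
Total bitrate budget: 1436.9 Mb / 420 s = 3.421 Mbps.
Audio total: 224 + 248 = 472 kbps = 0.472 Mbps.
Video: 3.421 − 0.472 = 2.949 Mbps.

2.95 Mbps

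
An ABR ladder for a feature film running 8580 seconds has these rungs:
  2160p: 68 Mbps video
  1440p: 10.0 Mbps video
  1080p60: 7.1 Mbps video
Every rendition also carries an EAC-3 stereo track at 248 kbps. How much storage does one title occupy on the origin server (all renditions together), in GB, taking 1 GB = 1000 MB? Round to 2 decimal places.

92.07 GB

Audio: 248 kbps = 0.248 Mbps.
Sum of rendition bitrates: (68+0.248) + (10.0+0.248) + (7.1+0.248) = 85.844 Mbps.
× 8580 s = 736,542 Mb = 92,068 MB = 92.07 GB.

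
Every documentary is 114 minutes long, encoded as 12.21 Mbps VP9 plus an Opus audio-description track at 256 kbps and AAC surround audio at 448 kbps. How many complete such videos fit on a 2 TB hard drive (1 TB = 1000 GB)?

181

114 min = 6840 s
Audio total: 256 + 448 = 704 kbps = 0.704 Mbps.
Total bitrate: 12.914 Mbps.
Per item: 12.914 Mbps × 6840 s = 88,332 Mb = 11,041 MB.
Capacity: 2 TB = 16,000,000 Mb; 181.14 items → 181 complete.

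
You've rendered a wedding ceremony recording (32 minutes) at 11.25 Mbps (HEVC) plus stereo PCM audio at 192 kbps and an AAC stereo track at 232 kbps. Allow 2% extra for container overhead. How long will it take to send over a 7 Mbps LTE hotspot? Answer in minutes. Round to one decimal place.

32 min = 1920 s
Audio total: 192 + 232 = 424 kbps = 0.424 Mbps.
Total bitrate: 11.674 Mbps.
File: 11.674 Mbps × 1920 s = 22414.1 Mb.
With 2% container overhead: ×1.02. → 22862.4 Mb.
At 7 Mbps: 22862.4 / 7 = 3266.1 s ≈ 54.4 minutes.

54.4 minutes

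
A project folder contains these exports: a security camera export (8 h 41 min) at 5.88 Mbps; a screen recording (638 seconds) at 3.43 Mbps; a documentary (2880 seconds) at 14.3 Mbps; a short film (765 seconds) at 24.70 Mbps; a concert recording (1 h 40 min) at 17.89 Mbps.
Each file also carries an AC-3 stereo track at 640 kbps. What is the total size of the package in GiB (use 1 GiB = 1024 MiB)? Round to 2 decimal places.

44.24 GiB

Audio: 640 kbps = 0.640 Mbps.
security camera export: 6.520 Mbps × 31260 s = 203815.2 Mb
screen recording: 4.070 Mbps × 638 s = 2596.7 Mb
documentary: 14.940 Mbps × 2880 s = 43027.2 Mb
short film: 25.340 Mbps × 765 s = 19385.1 Mb
concert recording: 18.530 Mbps × 6000 s = 111180.0 Mb
Total: 380004.2 Mb = 47500.5 MB.
= 44.24 GiB.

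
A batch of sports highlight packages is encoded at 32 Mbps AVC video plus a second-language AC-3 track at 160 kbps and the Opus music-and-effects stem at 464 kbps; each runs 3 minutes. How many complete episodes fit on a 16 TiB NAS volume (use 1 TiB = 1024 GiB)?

23966

3 min = 180 s
Audio total: 160 + 464 = 624 kbps = 0.624 Mbps.
Total bitrate: 32.624 Mbps.
Per item: 32.624 Mbps × 180 s = 5,872 Mb = 734.0 MB.
Capacity: 16 TiB = 140,737,488 Mb; 23966.25 items → 23966 complete.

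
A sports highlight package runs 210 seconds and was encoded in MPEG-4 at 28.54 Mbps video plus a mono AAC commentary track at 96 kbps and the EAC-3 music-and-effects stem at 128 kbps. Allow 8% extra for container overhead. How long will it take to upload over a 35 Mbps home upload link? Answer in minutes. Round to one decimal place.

Audio total: 96 + 128 = 224 kbps = 0.224 Mbps.
Total bitrate: 28.764 Mbps.
File: 28.764 Mbps × 210 s = 6040.4 Mb.
With 8% container overhead: ×1.08. → 6523.7 Mb.
At 35 Mbps: 6523.7 / 35 = 186.4 s ≈ 3.11 minutes.

3.1 minutes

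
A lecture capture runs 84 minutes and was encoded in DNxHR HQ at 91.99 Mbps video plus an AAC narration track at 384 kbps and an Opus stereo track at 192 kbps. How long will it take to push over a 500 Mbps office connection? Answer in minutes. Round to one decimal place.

15.6 minutes

84 min = 5040 s
Audio total: 384 + 192 = 576 kbps = 0.576 Mbps.
Total bitrate: 92.566 Mbps.
File: 92.566 Mbps × 5040 s = 466532.6 Mb.
At 500 Mbps: 466532.6 / 500 = 933.1 s ≈ 15.6 minutes.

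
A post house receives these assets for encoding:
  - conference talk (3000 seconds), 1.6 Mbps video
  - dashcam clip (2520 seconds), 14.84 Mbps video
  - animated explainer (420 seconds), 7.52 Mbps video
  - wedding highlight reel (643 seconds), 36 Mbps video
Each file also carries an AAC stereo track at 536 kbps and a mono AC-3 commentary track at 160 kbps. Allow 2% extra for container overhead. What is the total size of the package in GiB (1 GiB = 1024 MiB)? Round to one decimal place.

Audio total: 536 + 160 = 696 kbps = 0.696 Mbps.
conference talk: 2.296 Mbps × 3000 s × 1.02 = 7025.8 Mb
dashcam clip: 15.536 Mbps × 2520 s × 1.02 = 39933.7 Mb
animated explainer: 8.216 Mbps × 420 s × 1.02 = 3519.7 Mb
wedding highlight reel: 36.696 Mbps × 643 s × 1.02 = 24067.4 Mb
Total: 74546.7 Mb = 9318.3 MB.
= 8.678 GiB.

8.7 GiB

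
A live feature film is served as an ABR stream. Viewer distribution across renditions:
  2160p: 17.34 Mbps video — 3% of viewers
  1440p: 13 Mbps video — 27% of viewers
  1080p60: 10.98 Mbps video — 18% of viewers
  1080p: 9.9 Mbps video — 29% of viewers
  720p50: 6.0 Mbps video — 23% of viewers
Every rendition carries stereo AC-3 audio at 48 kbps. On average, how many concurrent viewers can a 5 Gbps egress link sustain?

Audio: 48 kbps = 0.048 Mbps.
Average per-viewer bitrate: 0.03×17.388 + 0.27×13.048 + 0.18×11.028 + 0.29×9.948 + 0.23×6.048 = 10.306 Mbps.
5 Gbps = 5,000 Mbps; 5,000 / 10.306 = 485.17 → 485.

485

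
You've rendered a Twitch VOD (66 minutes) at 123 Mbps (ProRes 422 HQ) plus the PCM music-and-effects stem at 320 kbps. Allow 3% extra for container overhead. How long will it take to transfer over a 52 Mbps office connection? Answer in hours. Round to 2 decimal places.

2.69 hours

66 min = 3960 s
Audio: 320 kbps = 0.320 Mbps.
Total bitrate: 123.320 Mbps.
File: 123.320 Mbps × 3960 s = 488347.2 Mb.
With 3% container overhead: ×1.03. → 502997.6 Mb.
At 52 Mbps: 502997.6 / 52 = 9673.0 s ≈ 2.69 hours.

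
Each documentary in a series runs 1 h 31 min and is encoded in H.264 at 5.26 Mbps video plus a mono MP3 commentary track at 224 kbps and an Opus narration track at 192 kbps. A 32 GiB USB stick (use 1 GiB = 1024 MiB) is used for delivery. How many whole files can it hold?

1 h 31 min = 91 min = 5460 s
Audio total: 224 + 192 = 416 kbps = 0.416 Mbps.
Total bitrate: 5.676 Mbps.
Per item: 5.676 Mbps × 5460 s = 30,991 Mb = 3,874 MB.
Capacity: 32 GiB = 274,878 Mb; 8.87 items → 8 complete.

8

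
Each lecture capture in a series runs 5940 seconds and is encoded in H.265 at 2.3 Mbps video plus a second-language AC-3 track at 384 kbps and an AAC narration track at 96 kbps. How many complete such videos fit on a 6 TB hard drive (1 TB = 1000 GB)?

2906

Audio total: 384 + 96 = 480 kbps = 0.480 Mbps.
Total bitrate: 2.780 Mbps.
Per item: 2.780 Mbps × 5940 s = 16,513 Mb = 2,064 MB.
Capacity: 6 TB = 48,000,000 Mb; 2906.77 items → 2906 complete.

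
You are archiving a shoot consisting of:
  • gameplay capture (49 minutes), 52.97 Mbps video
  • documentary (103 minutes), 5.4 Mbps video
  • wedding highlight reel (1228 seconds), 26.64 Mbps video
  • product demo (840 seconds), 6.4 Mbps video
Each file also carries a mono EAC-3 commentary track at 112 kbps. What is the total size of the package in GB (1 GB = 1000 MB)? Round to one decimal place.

28.6 GB

Audio: 112 kbps = 0.112 Mbps.
gameplay capture: 53.082 Mbps × 2940 s = 156061.1 Mb
documentary: 5.512 Mbps × 6180 s = 34064.2 Mb
wedding highlight reel: 26.752 Mbps × 1228 s = 32851.5 Mb
product demo: 6.512 Mbps × 840 s = 5470.1 Mb
Total: 228446.8 Mb = 28555.8 MB.
= 28.56 GB.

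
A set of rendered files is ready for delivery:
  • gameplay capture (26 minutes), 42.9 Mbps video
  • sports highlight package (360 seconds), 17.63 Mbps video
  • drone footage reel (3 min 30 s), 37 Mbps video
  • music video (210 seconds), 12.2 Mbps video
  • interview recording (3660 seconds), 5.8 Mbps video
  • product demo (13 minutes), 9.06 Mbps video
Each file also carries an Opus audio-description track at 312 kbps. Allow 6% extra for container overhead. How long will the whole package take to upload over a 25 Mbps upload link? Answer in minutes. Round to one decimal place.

80.6 minutes

Audio: 312 kbps = 0.312 Mbps.
gameplay capture: 43.212 Mbps × 1560 s × 1.06 = 71455.4 Mb
sports highlight package: 17.942 Mbps × 360 s × 1.06 = 6846.7 Mb
drone footage reel: 37.312 Mbps × 210 s × 1.06 = 8305.7 Mb
music video: 12.512 Mbps × 210 s × 1.06 = 2785.2 Mb
interview recording: 6.112 Mbps × 3660 s × 1.06 = 23712.1 Mb
product demo: 9.372 Mbps × 780 s × 1.06 = 7748.8 Mb
Total: 120853.7 Mb = 15106.7 MB.
At 25 Mbps: 120853.7 / 25 = 4834 s ≈ 80.6 minutes.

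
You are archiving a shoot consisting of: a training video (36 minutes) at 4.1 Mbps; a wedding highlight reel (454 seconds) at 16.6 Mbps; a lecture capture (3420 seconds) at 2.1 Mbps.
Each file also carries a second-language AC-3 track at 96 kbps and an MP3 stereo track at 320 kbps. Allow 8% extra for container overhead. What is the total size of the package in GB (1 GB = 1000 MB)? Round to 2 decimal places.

3.52 GB

Audio total: 96 + 320 = 416 kbps = 0.416 Mbps.
training video: 4.516 Mbps × 2160 s × 1.08 = 10534.9 Mb
wedding highlight reel: 17.016 Mbps × 454 s × 1.08 = 8343.3 Mb
lecture capture: 2.516 Mbps × 3420 s × 1.08 = 9293.1 Mb
Total: 28171.3 Mb = 3521.4 MB.
= 3.521 GB.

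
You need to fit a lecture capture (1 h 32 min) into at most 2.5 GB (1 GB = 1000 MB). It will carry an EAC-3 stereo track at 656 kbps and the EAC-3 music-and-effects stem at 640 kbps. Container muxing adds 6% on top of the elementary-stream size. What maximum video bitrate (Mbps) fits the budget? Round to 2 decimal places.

2.12 Mbps

Budget: 2.5 GB = 20000.0 Mb.
Stream payload after overhead: 20000.0 / 1.06 = 18867.9 Mb.
1 h 32 min = 92 min = 5520 s
Total bitrate budget: 18867.9 Mb / 5520 s = 3.418 Mbps.
Audio total: 656 + 640 = 1296 kbps = 1.296 Mbps.
Video: 3.418 − 1.296 = 2.122 Mbps.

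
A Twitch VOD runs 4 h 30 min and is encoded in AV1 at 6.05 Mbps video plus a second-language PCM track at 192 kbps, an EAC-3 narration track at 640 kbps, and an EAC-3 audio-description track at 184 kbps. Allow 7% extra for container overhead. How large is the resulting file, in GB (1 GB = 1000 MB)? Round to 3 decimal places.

4 h 30 min = 270 min = 16200 s
Audio total: 192 + 640 + 184 = 1016 kbps = 1.016 Mbps.
Total bitrate: 6.05 + 1.016 = 7.066 Mbps.
Stream data: 7.066 Mbps × 16200 s = 114469.2 Mb.
With 7% container overhead: ×1.07.
122,482 Mb ÷ 8 = 15,310 MB → 15.31 GB.

15.310 GB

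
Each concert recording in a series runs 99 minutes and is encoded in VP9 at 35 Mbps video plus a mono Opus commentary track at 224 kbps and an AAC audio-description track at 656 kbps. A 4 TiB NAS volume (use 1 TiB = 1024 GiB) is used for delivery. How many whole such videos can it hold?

165

99 min = 5940 s
Audio total: 224 + 656 = 880 kbps = 0.880 Mbps.
Total bitrate: 35.880 Mbps.
Per item: 35.880 Mbps × 5940 s = 213,127 Mb = 26,641 MB.
Capacity: 4 TiB = 35,184,372 Mb; 165.09 items → 165 complete.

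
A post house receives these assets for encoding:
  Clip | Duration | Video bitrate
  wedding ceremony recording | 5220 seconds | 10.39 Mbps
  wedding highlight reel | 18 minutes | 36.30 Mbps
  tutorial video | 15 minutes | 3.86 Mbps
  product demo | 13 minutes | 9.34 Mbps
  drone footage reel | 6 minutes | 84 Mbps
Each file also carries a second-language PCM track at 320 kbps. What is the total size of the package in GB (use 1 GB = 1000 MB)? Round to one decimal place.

17.1 GB

Audio: 320 kbps = 0.320 Mbps.
wedding ceremony recording: 10.710 Mbps × 5220 s = 55906.2 Mb
wedding highlight reel: 36.620 Mbps × 1080 s = 39549.6 Mb
tutorial video: 4.180 Mbps × 900 s = 3762.0 Mb
product demo: 9.660 Mbps × 780 s = 7534.8 Mb
drone footage reel: 84.320 Mbps × 360 s = 30355.2 Mb
Total: 137107.8 Mb = 17138.5 MB.
= 17.14 GB.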